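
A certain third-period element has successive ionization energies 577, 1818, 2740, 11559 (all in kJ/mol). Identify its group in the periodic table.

Group 13

Look for the largest jump between consecutive ionization energies: IE4/IE3 ≈ 4.2, far larger than any earlier ratio.
That jump marks the point where a core electron is being removed. So the atom has 3 valence electrons.
A main-group element with 3 valence electrons is in group 13.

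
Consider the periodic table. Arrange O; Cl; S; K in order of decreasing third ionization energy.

O > K > Cl > S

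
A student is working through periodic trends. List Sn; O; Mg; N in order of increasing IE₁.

Sn, Mg, O, N

Across a period the outer electron is held more tightly (higher IE₁); down a group it sits in a higher shell, more shielded, and comes off more easily.
Neither a single period nor a single group — weigh both effects.
Mg > Sn: the two effects oppose for this pair; the down-group effect wins (738 vs 709 kJ/mol).
O > Mg: both effects reinforce here, so O is clearly the higher of the two.
N > O: this pair runs against the simple trend — see the exception note.
Note the exception: N has a higher first ionization energy than O, contrary to the simple trend — pairing an electron in O's 2p⁴ costs repulsion energy, so O ionizes more easily than half-filled N (2p³).
Approximate values (kJ/mol): N 1402, O 1314, Mg 738, Sn 709.
So from lowest to highest: Sn < Mg < O < N.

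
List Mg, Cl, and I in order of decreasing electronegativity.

Mg is in period 3, group 2; Cl is in period 3, group 17; I is in period 5, group 17.
Smaller atoms with higher effective nuclear charge are more electronegative.
These span different periods and groups, so the two trends combine.
I > Mg: period and group pull opposite ways; the across-period shift dominates (2.66 vs 1.31).
Cl > I: Cl sits above I in group 17, so the down-group effect alone puts Cl higher.
Approximate values (Pauling): Mg 1.31, Cl 3.16, I 2.66.
So from highest to lowest: Cl > I > Mg.

Cl > I > Mg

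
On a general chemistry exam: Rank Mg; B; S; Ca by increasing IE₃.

S, B, Ca, Mg

IE_3 is the cost of taking one more electron from the +2 cation: Mg²⁺ is the bare [Ne] core; B²⁺ still has 1 valence electron; S²⁺ still has 4 valence electrons; Ca²⁺ is the bare [Ar] core.
Core electrons are held far more tightly than valence electrons, so Ca and Mg top the IE_3 order.
Valence configurations: B²⁺ [He]2s¹, S²⁺ [Ne]3s²3p².
Tabulated IE_3 (kJ/mol): Mg 7733, B 3660, S 3357, Ca 4912.
Putting it together, IE_3: S < B < Ca < Mg.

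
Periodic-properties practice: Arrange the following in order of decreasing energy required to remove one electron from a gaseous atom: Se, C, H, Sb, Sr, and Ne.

Ne > H > C > Se > Sb > Sr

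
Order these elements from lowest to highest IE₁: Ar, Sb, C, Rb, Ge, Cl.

Rb < Ge < Sb < C < Cl < Ar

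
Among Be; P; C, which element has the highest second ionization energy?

C

IE_2 is the cost of taking one more electron from the +1 cation: Be⁺ still has 1 valence electron; P⁺ still has 4 valence electrons; C⁺ still has 3 valence electrons.
All are still removing valence electrons, so compare the +1 ions as you would atoms: IE_2 generally rises across a period (higher Z_eff) and falls down a group (larger shell), subject to the usual subshell exceptions.
Valence configurations: Be⁺ [He]2s¹, P⁺ [Ne]3s²3p², C⁺ [He]2s²2p¹.
Tabulated IE_2 (kJ/mol): Be 1757, P 1907, C 2353.
Hence IE_2: Be < P < C.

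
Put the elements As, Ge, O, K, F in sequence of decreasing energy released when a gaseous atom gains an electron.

F > O > Ge > As > K

O is in period 2, group 16; F is in period 2, group 17; K is in period 4, group 1; Ge is in period 4, group 14; As is in period 4, group 15.
Adding an electron releases more energy for atoms nearer the top right (short of the noble gases).
Neither a single period nor a single group — weigh both effects.
As > K: both are in period 4; the period trend gives As the larger value.
Ge > As: this pair runs against the simple trend — see the exception note.
O > Ge: both effects reinforce here, so O is clearly the higher of the two.
F > O: F lies to the right of O in period 2, so the across-period effect alone puts F higher.
Note the exception: Ge has a higher electron affinity than As, contrary to the simple trend — adding an electron to As's half-filled 4p³ is unfavourable, so Ge (4p²) has the more exothermic EA.
For reference (kJ/mol): O 141, F 328, K 48, Ge 119, As 78.
So from highest to lowest: F > O > Ge > As > K.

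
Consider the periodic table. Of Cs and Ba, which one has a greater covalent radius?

Cs

Cs is in period 6, group 1; Ba is in period 6, group 2.
Radius decreases left→right (rising Z_eff, same n) and increases top→bottom (higher n).
All lie in period 6, so atomic radius increases right to left.
So Cs has the greater covalent radius (Cs > Ba).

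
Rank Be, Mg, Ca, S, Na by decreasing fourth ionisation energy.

IE_4 is the cost of taking one more electron from the +3 cation: Be³⁺ is already 1 electron into the core; Mg³⁺ is already 1 electron into the core; Ca³⁺ is already 1 electron into the core; S³⁺ still has 3 valence electrons; Na³⁺ is already 2 electrons into the core.
Pulling an electron out of a noble-gas core costs far more than removing a remaining valence electron, so Ca, Na, Mg and Be sit at the high end of IE_4.
Approximate IE_4 values (kJ/mol): Be 21007, Mg 10543, Ca 6491, S 4556, Na 9543.
Hence IE_4: S < Ca < Na < Mg < Be.

Be > Mg > Na > Ca > S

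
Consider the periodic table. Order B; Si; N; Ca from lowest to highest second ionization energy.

Ca < Si < B < N

After 1 electron has been removed, what remains? B⁺ still has 2 valence electrons; Si⁺ still has 3 valence electrons; N⁺ still has 4 valence electrons; Ca⁺ still has 1 valence electron.
All are still removing valence electrons, so compare the +1 ions as you would atoms: IE_2 generally rises across a period (higher Z_eff) and falls down a group (larger shell), subject to the usual subshell exceptions.
Valence configurations: B⁺ [He]2s², Si⁺ [Ne]3s²3p¹, N⁺ [He]2s²2p², Ca⁺ [Ar]4s¹.
Tabulated IE_2 (kJ/mol): B 2427, Si 1577, N 2856, Ca 1145.
Putting it together, IE_2: Ca < Si < B < N.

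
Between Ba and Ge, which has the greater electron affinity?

Ge is in period 4, group 14; Ba is in period 6, group 2.
EA tends to increase across a period and decrease down a group, though the pattern is less regular than for IE or radius.
Neither a single period nor a single group — weigh both effects.
Ge > Ba: relative to Ba, both the across-period and down-group shifts push Ge's electron affinity up.
For reference (kJ/mol): Ge 119, Ba 14.
So Ge has the greater electron affinity (Ge > Ba).

Ge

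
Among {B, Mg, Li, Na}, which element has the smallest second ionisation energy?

Mg

IE_2 is the cost of taking one more electron from the +1 cation: B⁺ still has 2 valence electrons; Mg⁺ still has 1 valence electron; Li⁺ is the bare [He] core; Na⁺ is the bare [Ne] core.
Core electrons are held far more tightly than valence electrons, so Na and Li top the IE_2 order.
Valence configurations: B⁺ [He]2s², Mg⁺ [Ne]3s¹.
The numbers (kJ/mol): B 2427, Mg 1451, Li 7298, Na 4562.
Hence IE_2: Mg < B < Na < Li.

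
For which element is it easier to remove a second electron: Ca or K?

Ca

Consider each +1 ion: Ca⁺ still has 1 valence electron; K⁺ is the bare [Ar] core.
Pulling an electron out of a noble-gas core costs far more than removing a remaining valence electron, so K sits at the high end of IE_2.
Approximate IE_2 values (kJ/mol): Ca 1145, K 3052.
Putting it together, IE_2: Ca < K.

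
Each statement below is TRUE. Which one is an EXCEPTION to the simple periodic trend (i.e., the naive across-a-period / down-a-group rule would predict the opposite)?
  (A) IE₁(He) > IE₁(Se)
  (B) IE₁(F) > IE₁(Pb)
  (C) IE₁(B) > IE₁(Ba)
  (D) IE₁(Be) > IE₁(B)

(D)

The general trend: first ionization energy increases across a period and decreases down a group.
(A) He (period 1, group 18) vs Se (period 4, group 16): the stated order agrees with the simple trend.
(B) F (period 2, group 17) vs Pb (period 6, group 14): the stated order agrees with the simple trend.
(C) B (period 2, group 13) vs Ba (period 6, group 2): the stated order agrees with the simple trend.
(D) Be (period 2, group 2) vs B (period 2, group 13): the stated order contradicts the simple trend.
The exception is (D): removing B's lone 2p electron is easier than breaking Be's filled 2s².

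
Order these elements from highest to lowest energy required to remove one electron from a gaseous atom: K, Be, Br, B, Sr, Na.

Br > Be > B > Sr > Na > K

Be is in period 2, group 2; B is in period 2, group 13; Na is in period 3, group 1; K is in period 4, group 1; Br is in period 4, group 17; Sr is in period 5, group 2.
Removing the outermost electron gets harder across a period and easier down a group.
These span different periods and groups, so the two trends combine.
Na > K: they share group 1; the group trend gives Na the larger value.
Sr > Na: period and group pull opposite ways; the across-period shift dominates (550 vs 496 kJ/mol).
B > Sr: both effects reinforce here, so B is clearly the higher of the two.
Be > B: this pair runs against the simple trend — see the exception note.
Br > Be: the two effects oppose for this pair; the across-period effect wins (1140 vs 900 kJ/mol).
Note the exception: Be has a higher first ionization energy than B, contrary to the simple trend — removing B's lone 2p electron is easier than breaking Be's filled 2s².
For reference (kJ/mol): Be 900, B 801, Na 496, K 419, Br 1140, Sr 550.
So from highest to lowest: Br > Be > B > Sr > Na > K.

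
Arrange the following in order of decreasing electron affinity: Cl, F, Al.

Cl, F, Al

F is in period 2, group 17; Al is in period 3, group 13; Cl is in period 3, group 17.
Adding an electron releases more energy for atoms nearer the top right (short of the noble gases).
These span different periods and groups, so the two trends combine.
F > Al: both effects reinforce here, so F is clearly the higher of the two.
Cl > F: this pair runs against the simple trend — see the exception note.
Note the exception: Cl has a higher electron affinity than F, contrary to the simple trend — F's small 2p subshell makes the incoming electron feel strong e⁻–e⁻ repulsion, so Cl actually releases more energy on gaining an electron.
Tabulated electron affinity (kJ/mol): F 328, Al 42, Cl 349.
So from highest to lowest: Cl > F > Al.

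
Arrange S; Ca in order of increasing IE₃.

IE_3 is the cost of taking one more electron from the +2 cation: S²⁺ still has 4 valence electrons; Ca²⁺ is the bare [Ar] core.
Pulling an electron out of a noble-gas core costs far more than removing a remaining valence electron, so Ca sits at the high end of IE_3.
Approximate IE_3 values (kJ/mol): S 3357, Ca 4912.
Hence IE_3: S < Ca.

S, Ca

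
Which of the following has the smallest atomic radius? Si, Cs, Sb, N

N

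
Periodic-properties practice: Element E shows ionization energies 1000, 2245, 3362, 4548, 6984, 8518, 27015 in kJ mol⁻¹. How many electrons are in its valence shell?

6

Look for the largest jump between consecutive ionization energies: IE7/IE6 ≈ 3.2, far larger than any earlier ratio.
That jump marks the point where a core electron is being removed. So the atom has 6 valence electrons.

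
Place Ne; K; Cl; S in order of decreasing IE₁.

Ne > Cl > S > K

Ne is in period 2, group 18; S is in period 3, group 16; Cl is in period 3, group 17; K is in period 4, group 1.
Across a period the outer electron is held more tightly (higher IE₁); down a group it sits in a higher shell, more shielded, and comes off more easily.
These span different periods and groups, so the two trends combine.
S > K: relative to K, both the across-period and down-group shifts push S's first ionization energy up.
Cl > S: both are in period 3; the period trend gives Cl the larger value.
Ne > Cl: relative to Cl, both the across-period and down-group shifts push Ne's first ionization energy up.
Tabulated first ionization energy (kJ/mol): Ne 2081, S 1000, Cl 1251, K 419.
So from highest to lowest: Ne > Cl > S > K.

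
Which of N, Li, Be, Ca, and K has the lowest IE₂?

IE_2 is the cost of taking one more electron from the +1 cation: N⁺ still has 4 valence electrons; Li⁺ is the bare [He] core; Be⁺ still has 1 valence electron; Ca⁺ still has 1 valence electron; K⁺ is the bare [Ar] core.
Pulling an electron out of a noble-gas core costs far more than removing a remaining valence electron, so K and Li sit at the high end of IE_2.
Valence configurations: N⁺ [He]2s²2p², Be⁺ [He]2s¹, Ca⁺ [Ar]4s¹.
The numbers (kJ/mol): N 2856, Li 7298, Be 1757, Ca 1145, K 3052.
Overall IE_2 order: Ca < Be < N < K < Li.

Ca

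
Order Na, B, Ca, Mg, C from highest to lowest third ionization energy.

Mg > Na > Ca > C > B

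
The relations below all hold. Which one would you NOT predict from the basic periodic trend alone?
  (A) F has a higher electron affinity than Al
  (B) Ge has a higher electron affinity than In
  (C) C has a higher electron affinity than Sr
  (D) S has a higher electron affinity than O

(D)

The general trend: electron affinity increases across a period and decreases down a group.
(A) F (period 2, group 17) vs Al (period 3, group 13): the stated order agrees with the simple trend.
(B) Ge (period 4, group 14) vs In (period 5, group 13): the stated order agrees with the simple trend.
(C) C (period 2, group 14) vs Sr (period 5, group 2): the stated order agrees with the simple trend.
(D) S (period 3, group 16) vs O (period 2, group 16): the stated order contradicts the simple trend.
The exception is (D): the compact 2p subshell of O repels the added electron more than S's larger 3p does.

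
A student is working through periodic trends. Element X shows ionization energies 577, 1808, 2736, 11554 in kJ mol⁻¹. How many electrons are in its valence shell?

Look for the largest jump between consecutive ionization energies: IE4/IE3 ≈ 4.2, far larger than any earlier ratio.
That jump marks the point where a core electron is being removed. So the atom has 3 valence electrons.

3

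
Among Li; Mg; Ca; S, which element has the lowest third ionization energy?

S

The third ionization energy removes an electron from the +2 ion. For each element: Li²⁺ is already 1 electron into the core; Mg²⁺ is the bare [Ne] core; Ca²⁺ is the bare [Ar] core; S²⁺ still has 4 valence electrons.
Pulling an electron out of a noble-gas core costs far more than removing a remaining valence electron, so Ca, Mg and Li sit at the high end of IE_3.
The numbers (kJ/mol): Li 11815, Mg 7733, Ca 4912, S 3357.
Putting it together, IE_3: S < Ca < Mg < Li.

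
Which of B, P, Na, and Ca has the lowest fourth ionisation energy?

P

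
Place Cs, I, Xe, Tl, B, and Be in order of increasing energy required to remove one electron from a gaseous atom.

Cs, Tl, B, Be, I, Xe

Across a period the outer electron is held more tightly (higher IE₁); down a group it sits in a higher shell, more shielded, and comes off more easily.
These span different periods and groups, so the two trends combine.
Tl > Cs: Tl lies to the right of Cs in period 6, so the across-period effect alone puts Tl higher.
B > Tl: they share group 13; the group trend gives B the larger value.
Be > B: this pair runs against the simple trend — see the exception note.
I > Be: period and group pull opposite ways; the across-period shift dominates (1008 vs 900 kJ/mol).
Xe > I: Xe lies to the right of I in period 5, so the across-period effect alone puts Xe higher.
Note the exception: Be has a higher first ionization energy than B, contrary to the simple trend — removing B's lone 2p electron is easier than breaking Be's filled 2s².
For reference (kJ/mol): Be 900, B 801, I 1008, Xe 1170, Cs 376, Tl 589.
So from lowest to highest: Cs < Tl < B < Be < I < Xe.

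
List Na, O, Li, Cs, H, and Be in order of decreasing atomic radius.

Cs > Na > Li > Be > O > H

H is in period 1, group 1; Li is in period 2, group 1; Be is in period 2, group 2; O is in period 2, group 16; Na is in period 3, group 1; Cs is in period 6, group 1.
Atomic radius shrinks across a period as nuclear charge pulls the same shell inward, and grows down a group as new shells are added.
Neither a single period nor a single group — weigh both effects.
O > H: the two effects oppose for this pair; the down-group effect wins (63 vs 32 pm).
Be > O: Be lies to the left of O in period 2, so the across-period effect alone puts Be larger.
Li > Be: Li lies to the left of Be in period 2, so the across-period effect alone puts Li larger.
Na > Li: Na sits below Li in group 1, so the down-group effect alone puts Na larger.
Cs > Na: they share group 1; the group trend gives Cs the larger value.
Tabulated atomic radius (pm): H 32, Li 133, Be 102, O 63, Na 155, Cs 232.
So from largest to smallest: Cs > Na > Li > Be > O > H.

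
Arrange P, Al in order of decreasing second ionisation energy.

P > Al

After 1 electron has been removed, what remains? P⁺ still has 4 valence electrons; Al⁺ still has 2 valence electrons.
All are still removing valence electrons, so compare the +1 ions as you would atoms: IE_2 generally rises across a period (higher Z_eff) and falls down a group (larger shell), subject to the usual subshell exceptions.
Valence configurations: P⁺ [Ne]3s²3p², Al⁺ [Ne]3s².
Approximate IE_2 values (kJ/mol): P 1907, Al 1817.
Overall IE_2 order: Al < P.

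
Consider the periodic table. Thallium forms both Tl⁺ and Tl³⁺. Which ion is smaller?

Tl³⁺

Both ions have Z = 81 protons, but Tl³⁺ has lost more electrons, so its remaining electrons feel a larger effective nuclear charge per electron and are pulled in more tightly.
Higher positive charge → smaller ion, so Tl⁺ > Tl³⁺.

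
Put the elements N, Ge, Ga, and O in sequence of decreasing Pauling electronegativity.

O > N > Ge > Ga

Electronegativity increases across a period and decreases down a group, tracking effective nuclear charge and atomic size.
These span different periods and groups, so the two trends combine.
Ge > Ga: both are in period 4; the period trend gives Ge the larger value.
N > Ge: both effects reinforce here, so N is clearly the higher of the two.
O > N: both are in period 2; the period trend gives O the larger value.
For reference (Pauling): N 3.04, O 3.44, Ga 1.81, Ge 2.01.
So from highest to lowest: O > N > Ge > Ga.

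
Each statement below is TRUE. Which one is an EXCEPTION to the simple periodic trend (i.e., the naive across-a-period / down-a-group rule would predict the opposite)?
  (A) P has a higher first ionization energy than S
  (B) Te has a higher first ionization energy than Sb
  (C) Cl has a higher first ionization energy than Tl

The general trend: first ionization energy increases across a period and decreases down a group.
(A) P (period 3, group 15) vs S (period 3, group 16): the stated order contradicts the simple trend.
(B) Te (period 5, group 16) vs Sb (period 5, group 15): the stated order agrees with the simple trend.
(C) Cl (period 3, group 17) vs Tl (period 6, group 13): the stated order agrees with the simple trend.
The exception is (A): S (3p⁴) ionizes more easily than half-filled P (3p³) because the paired 3p electron in S is pushed out by e⁻–e⁻ repulsion.

(A)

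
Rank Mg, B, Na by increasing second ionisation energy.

The second ionization energy removes an electron from the +1 ion. For each element: Mg⁺ still has 1 valence electron; B⁺ still has 2 valence electrons; Na⁺ is the bare [Ne] core.
Pulling an electron out of a noble-gas core costs far more than removing a remaining valence electron, so Na sits at the high end of IE_2.
Valence configurations: Mg⁺ [Ne]3s¹, B⁺ [He]2s².
Approximate IE_2 values (kJ/mol): Mg 1451, B 2427, Na 4562.
So the second ionization energies run Mg < B < Na.

Mg < B < Na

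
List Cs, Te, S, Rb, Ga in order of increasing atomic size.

S < Ga < Te < Rb < Cs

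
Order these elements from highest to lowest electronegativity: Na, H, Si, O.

Smaller atoms with higher effective nuclear charge are more electronegative.
Neither a single period nor a single group — weigh both effects.
Si > Na: both are in period 3; the period trend gives Si the larger value.
H > Si: the two effects oppose for this pair; the down-group effect wins (2.20 vs 1.90).
O > H: period and group pull opposite ways; the across-period shift dominates (3.44 vs 2.20).
Tabulated electronegativity (Pauling): H 2.20, O 3.44, Na 0.93, Si 1.90.
So from highest to lowest: O > H > Si > Na.

O, H, Si, Na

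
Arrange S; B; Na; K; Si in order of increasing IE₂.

Si < S < B < K < Na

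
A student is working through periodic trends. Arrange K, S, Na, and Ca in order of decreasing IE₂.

After 1 electron has been removed, what remains? K⁺ is the bare [Ar] core; S⁺ still has 5 valence electrons; Na⁺ is the bare [Ne] core; Ca⁺ still has 1 valence electron.
Pulling an electron out of a noble-gas core costs far more than removing a remaining valence electron, so K and Na sit at the high end of IE_2.
Valence configurations: S⁺ [Ne]3s²3p³, Ca⁺ [Ar]4s¹.
The numbers (kJ/mol): K 3052, S 2252, Na 4562, Ca 1145.
Overall IE_2 order: Ca < S < K < Na.

Na, K, S, Ca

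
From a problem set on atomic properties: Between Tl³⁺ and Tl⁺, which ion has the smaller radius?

Both ions have Z = 81 protons, but Tl³⁺ has lost more electrons, so its remaining electrons feel a larger effective nuclear charge per electron and are pulled in more tightly.
Higher positive charge → smaller ion, so Tl⁺ > Tl³⁺.

Tl³⁺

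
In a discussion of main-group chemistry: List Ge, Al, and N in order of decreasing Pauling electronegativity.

N > Ge > Al

N is in period 2, group 15; Al is in period 3, group 13; Ge is in period 4, group 14.
Electronegativity increases across a period and decreases down a group, tracking effective nuclear charge and atomic size.
These span different periods and groups, so the two trends combine.
Ge > Al: the two effects oppose for this pair; the across-period effect wins (2.01 vs 1.61).
N > Ge: both effects reinforce here, so N is clearly the higher of the two.
Tabulated electronegativity (Pauling): N 3.04, Al 1.61, Ge 2.01.
So from highest to lowest: N > Ge > Al.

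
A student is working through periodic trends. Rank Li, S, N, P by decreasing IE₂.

Li > N > S > P

Consider each +1 ion: Li⁺ is the bare [He] core; S⁺ still has 5 valence electrons; N⁺ still has 4 valence electrons; P⁺ still has 4 valence electrons.
Breaking into a closed-shell core is much more expensive than removing a leftover valence electron — Li has the largest IE_2 here.
Valence configurations: S⁺ [Ne]3s²3p³, N⁺ [He]2s²2p², P⁺ [Ne]3s²3p².
The numbers (kJ/mol): Li 7298, S 2252, N 2856, P 1907.
So the second ionization energies run P < S < N < Li.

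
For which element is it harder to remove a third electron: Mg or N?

Mg

After 2 electrons have been removed, what remains? Mg²⁺ is the bare [Ne] core; N²⁺ still has 3 valence electrons.
Breaking into a closed-shell core is much more expensive than removing a leftover valence electron — Mg has the largest IE_3 here.
Tabulated IE_3 (kJ/mol): Mg 7733, N 4578.
So the third ionization energies run N < Mg.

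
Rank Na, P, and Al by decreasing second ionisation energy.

Na > P > Al

The second ionization energy removes an electron from the +1 ion. For each element: Na⁺ is the bare [Ne] core; P⁺ still has 4 valence electrons; Al⁺ still has 2 valence electrons.
Core electrons are held far more tightly than valence electrons, so Na tops the IE_2 order.
Valence configurations: P⁺ [Ne]3s²3p², Al⁺ [Ne]3s².
Tabulated IE_2 (kJ/mol): Na 4562, P 1907, Al 1817.
So the second ionization energies run Al < P < Na.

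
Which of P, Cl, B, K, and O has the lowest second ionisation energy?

After 1 electron has been removed, what remains? P⁺ still has 4 valence electrons; Cl⁺ still has 6 valence electrons; B⁺ still has 2 valence electrons; K⁺ is the bare [Ar] core; O⁺ still has 5 valence electrons.
Usually core removal costs more than valence removal, but here the competition is close: a tightly held n=2 valence electron can cost more to remove than an n=3 core electron, so the actual values have to decide it.
Valence configurations: P⁺ [Ne]3s²3p², Cl⁺ [Ne]3s²3p⁴, B⁺ [He]2s², O⁺ [He]2s²2p³.
Approximate IE_2 values (kJ/mol): P 1907, Cl 2298, B 2427, K 3052, O 3388.
So the second ionization energies run P < Cl < B < K < O.

P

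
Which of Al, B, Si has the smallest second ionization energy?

Si

The second ionization energy removes an electron from the +1 ion. For each element: Al⁺ still has 2 valence electrons; B⁺ still has 2 valence electrons; Si⁺ still has 3 valence electrons.
All are still removing valence electrons, so compare the +1 ions as you would atoms: IE_2 generally rises across a period (higher Z_eff) and falls down a group (larger shell), subject to the usual subshell exceptions.
Valence configurations: Al⁺ [Ne]3s², B⁺ [He]2s², Si⁺ [Ne]3s²3p¹.
Si⁺ loses a lone 3p electron whereas Al⁺ must break into a filled 3s² pair, so IE_2(Al) > IE_2(Si) even though Si has the higher nuclear charge.
Tabulated IE_2 (kJ/mol): Al 1817, B 2427, Si 1577.
Hence IE_2: Si < Al < B.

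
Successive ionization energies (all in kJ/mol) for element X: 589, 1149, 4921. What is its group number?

Group 2

Look for the largest jump between consecutive ionization energies: IE3/IE2 ≈ 4.3, far larger than any earlier ratio.
That jump marks the point where a core electron is being removed. So the atom has 2 valence electrons.
A main-group element with 2 valence electrons is in group 2.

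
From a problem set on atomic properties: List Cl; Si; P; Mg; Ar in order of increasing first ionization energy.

Mg is in period 3, group 2; Si is in period 3, group 14; P is in period 3, group 15; Cl is in period 3, group 17; Ar is in period 3, group 18.
First ionization energy rises across a period (greater Z_eff holds electrons more tightly) and falls down a group (valence electrons are farther from the nucleus).
All lie in period 3, so first ionization energy increases left to right.
So from lowest to highest: Mg < Si < P < Cl < Ar.

Mg < Si < P < Cl < Ar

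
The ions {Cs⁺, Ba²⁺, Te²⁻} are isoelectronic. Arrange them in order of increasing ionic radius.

Ba²⁺, Cs⁺, Te²⁻

All of these have 54 electrons, so size is governed by nuclear charge alone: the more protons, the stronger the pull on the same electron cloud, and the smaller the ion.
Nuclear charges: Ba²⁺ (Z=56), Cs⁺ (Z=55), Te²⁻ (Z=52).
Smallest to largest: Ba²⁺ < Cs⁺ < Te²⁻.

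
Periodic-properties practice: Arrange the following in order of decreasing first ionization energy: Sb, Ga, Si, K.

Sb > Si > Ga > K

Si is in period 3, group 14; K is in period 4, group 1; Ga is in period 4, group 13; Sb is in period 5, group 15.
Removing the outermost electron gets harder across a period and easier down a group.
These span different periods and groups, so the two trends combine.
Ga > K: Ga lies to the right of K in period 4, so the across-period effect alone puts Ga higher.
Si > Ga: both effects reinforce here, so Si is clearly the higher of the two.
Sb > Si: the two effects oppose for this pair; the across-period effect wins (831 vs 786 kJ/mol).
Approximate values (kJ/mol): Si 786, K 419, Ga 579, Sb 831.
So from highest to lowest: Sb > Si > Ga > K.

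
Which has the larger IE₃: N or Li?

Li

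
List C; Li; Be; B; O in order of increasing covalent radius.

Atomic radius shrinks across a period as nuclear charge pulls the same shell inward, and grows down a group as new shells are added.
All lie in period 2, so atomic radius increases right to left.
So from smallest to largest: O < C < B < Be < Li.

O, C, B, Be, Li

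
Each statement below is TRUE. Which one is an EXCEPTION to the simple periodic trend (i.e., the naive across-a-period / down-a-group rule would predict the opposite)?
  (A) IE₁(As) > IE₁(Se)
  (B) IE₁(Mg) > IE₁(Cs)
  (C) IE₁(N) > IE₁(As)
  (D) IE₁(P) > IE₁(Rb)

(A)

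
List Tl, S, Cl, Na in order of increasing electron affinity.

Tl < Na < S < Cl

Na is in period 3, group 1; S is in period 3, group 16; Cl is in period 3, group 17; Tl is in period 6, group 13.
Atoms with high Z_eff and room in the valence shell (especially the halogens) have the most exothermic electron affinities.
Neither a single period nor a single group — weigh both effects.
Na > Tl: the two effects oppose for this pair; the down-group effect wins (53 vs 19 kJ/mol).
S > Na: both are in period 3; the period trend gives S the larger value.
Cl > S: both are in period 3; the period trend gives Cl the larger value.
Approximate values (kJ/mol): Na 53, S 200, Cl 349, Tl 19.
So from lowest to highest: Tl < Na < S < Cl.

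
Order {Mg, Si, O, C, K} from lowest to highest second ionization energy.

Consider each +1 ion: Mg⁺ still has 1 valence electron; Si⁺ still has 3 valence electrons; O⁺ still has 5 valence electrons; C⁺ still has 3 valence electrons; K⁺ is the bare [Ar] core.
Usually core removal costs more than valence removal, but here the competition is close: a tightly held n=2 valence electron can cost more to remove than an n=3 core electron, so the actual values have to decide it.
Valence configurations: Mg⁺ [Ne]3s¹, Si⁺ [Ne]3s²3p¹, O⁺ [He]2s²2p³, C⁺ [He]2s²2p¹.
Approximate IE_2 values (kJ/mol): Mg 1451, Si 1577, O 3388, C 2353, K 3052.
Putting it together, IE_2: Mg < Si < C < K < O.

Mg, Si, C, K, O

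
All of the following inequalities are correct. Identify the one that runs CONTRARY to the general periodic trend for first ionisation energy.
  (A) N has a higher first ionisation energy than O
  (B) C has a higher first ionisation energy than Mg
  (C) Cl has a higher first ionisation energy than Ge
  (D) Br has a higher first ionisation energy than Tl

(A)

The general trend: first ionisation energy increases across a period and decreases down a group.
(A) N (period 2, group 15) vs O (period 2, group 16): the stated order contradicts the simple trend.
(B) C (period 2, group 14) vs Mg (period 3, group 2): the stated order agrees with the simple trend.
(C) Cl (period 3, group 17) vs Ge (period 4, group 14): the stated order agrees with the simple trend.
(D) Br (period 4, group 17) vs Tl (period 6, group 13): the stated order agrees with the simple trend.
The exception is (A): pairing an electron in O's 2p⁴ costs repulsion energy, so O ionizes more easily than half-filled N (2p³).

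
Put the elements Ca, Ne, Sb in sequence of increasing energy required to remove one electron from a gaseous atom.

Ca < Sb < Ne

Across a period the outer electron is held more tightly (higher IE₁); down a group it sits in a higher shell, more shielded, and comes off more easily.
These span different periods and groups, so the two trends combine.
Sb > Ca: period and group pull opposite ways; the across-period shift dominates (831 vs 590 kJ/mol).
Ne > Sb: both effects reinforce here, so Ne is clearly the higher of the two.
Approximate values (kJ/mol): Ne 2081, Ca 590, Sb 831.
So from lowest to highest: Ca < Sb < Ne.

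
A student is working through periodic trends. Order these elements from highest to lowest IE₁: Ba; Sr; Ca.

Ca > Sr > Ba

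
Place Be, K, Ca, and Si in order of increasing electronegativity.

Smaller atoms with higher effective nuclear charge are more electronegative.
These span different periods and groups, so the two trends combine.
Ca > K: Ca lies to the right of K in period 4, so the across-period effect alone puts Ca higher.
Be > Ca: Be sits above Ca in group 2, so the down-group effect alone puts Be higher.
Si > Be: period and group pull opposite ways; the across-period shift dominates (1.90 vs 1.57).
Tabulated electronegativity (Pauling): Be 1.57, Si 1.90, K 0.82, Ca 1.00.
So from lowest to highest: K < Ca < Be < Si.

K, Ca, Be, Si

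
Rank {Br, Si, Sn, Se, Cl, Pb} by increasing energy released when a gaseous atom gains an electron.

Si is in period 3, group 14; Cl is in period 3, group 17; Se is in period 4, group 16; Br is in period 4, group 17; Sn is in period 5, group 14; Pb is in period 6, group 14.
Atoms with high Z_eff and room in the valence shell (especially the halogens) have the most exothermic electron affinities.
These span different periods and groups, so the two trends combine.
Sn > Pb: they share group 14; the group trend gives Sn the larger value.
Si > Sn: Si sits above Sn in group 14, so the down-group effect alone puts Si higher.
Se > Si: the two effects oppose for this pair; the across-period effect wins (195 vs 134 kJ/mol).
Br > Se: Br lies to the right of Se in period 4, so the across-period effect alone puts Br higher.
Cl > Br: they share group 17; the group trend gives Cl the larger value.
Approximate values (kJ/mol): Si 134, Cl 349, Se 195, Br 325, Sn 107, Pb 35.
So from lowest to highest: Pb < Sn < Si < Se < Br < Cl.

Pb < Sn < Si < Se < Br < Cl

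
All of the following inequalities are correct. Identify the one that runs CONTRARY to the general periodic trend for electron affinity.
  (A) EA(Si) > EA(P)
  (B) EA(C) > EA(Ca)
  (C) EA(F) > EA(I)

(A)

The general trend: electron affinity increases across a period and decreases down a group.
(A) Si (period 3, group 14) vs P (period 3, group 15): the stated order contradicts the simple trend.
(B) C (period 2, group 14) vs Ca (period 4, group 2): the stated order agrees with the simple trend.
(C) F (period 2, group 17) vs I (period 5, group 17): the stated order agrees with the simple trend.
The exception is (A): adding an electron to P's half-filled 3p³ is unfavourable, so Si (3p²) has the more exothermic EA.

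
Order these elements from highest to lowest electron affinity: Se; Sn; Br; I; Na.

Na is in period 3, group 1; Se is in period 4, group 16; Br is in period 4, group 17; Sn is in period 5, group 14; I is in period 5, group 17.
Electron affinity generally becomes more exothermic across a period toward the halogens and less exothermic down a group.
Neither a single period nor a single group — weigh both effects.
Sn > Na: the two effects oppose for this pair; the across-period effect wins (107 vs 53 kJ/mol).
Se > Sn: relative to Sn, both the across-period and down-group shifts push Se's electron affinity up.
I > Se: period and group pull opposite ways; the across-period shift dominates (295 vs 195 kJ/mol).
Br > I: Br sits above I in group 17, so the down-group effect alone puts Br higher.
Approximate values (kJ/mol): Na 53, Se 195, Br 325, Sn 107, I 295.
So from highest to lowest: Br > I > Se > Sn > Na.

Br, I, Se, Sn, Na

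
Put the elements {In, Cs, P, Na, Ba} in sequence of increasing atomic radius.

Na is in period 3, group 1; P is in period 3, group 15; In is in period 5, group 13; Cs is in period 6, group 1; Ba is in period 6, group 2.
Atomic radius shrinks across a period as nuclear charge pulls the same shell inward, and grows down a group as new shells are added.
Neither a single period nor a single group — weigh both effects.
In > P: relative to P, both the across-period and down-group shifts push In's atomic radius up.
Na > In: period and group pull opposite ways; the across-period shift dominates (155 vs 142 pm).
Ba > Na: the two effects oppose for this pair; the down-group effect wins (196 vs 155 pm).
Cs > Ba: both are in period 6; the period trend gives Cs the larger value.
Approximate values (pm): Na 155, P 111, In 142, Cs 232, Ba 196.
So from smallest to largest: P < In < Na < Ba < Cs.

P < In < Na < Ba < Cs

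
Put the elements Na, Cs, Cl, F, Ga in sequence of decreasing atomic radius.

Cs > Na > Ga > Cl > F

F is in period 2, group 17; Na is in period 3, group 1; Cl is in period 3, group 17; Ga is in period 4, group 13; Cs is in period 6, group 1.
Radius decreases left→right (rising Z_eff, same n) and increases top→bottom (higher n).
Here both period and group differ, so the two effects have to be weighed against each other.
Cl > F: Cl sits below F in group 17, so the down-group effect alone puts Cl larger.
Ga > Cl: both effects reinforce here, so Ga is clearly the larger of the two.
Na > Ga: the two effects oppose for this pair; the across-period effect wins (155 vs 124 pm).
Cs > Na: they share group 1; the group trend gives Cs the larger value.
For reference (pm): F 64, Na 155, Cl 99, Ga 124, Cs 232.
So from largest to smallest: Cs > Na > Ga > Cl > F.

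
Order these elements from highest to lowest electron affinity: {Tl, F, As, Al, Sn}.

F is in period 2, group 17; Al is in period 3, group 13; As is in period 4, group 15; Sn is in period 5, group 14; Tl is in period 6, group 13.
Electron affinity generally becomes more exothermic across a period toward the halogens and less exothermic down a group.
Neither a single period nor a single group — weigh both effects.
Al > Tl: they share group 13; the group trend gives Al the larger value.
As > Al: period and group pull opposite ways; the across-period shift dominates (78 vs 42 kJ/mol).
Sn > As: this pair runs against the simple trend — see the exception note.
F > Sn: relative to Sn, both the across-period and down-group shifts push F's electron affinity up.
Note the exception: Sn has a higher electron affinity than As, contrary to the simple trend — adding an electron to As's half-filled np³ subshell costs electron-pairing energy.
For reference (kJ/mol): F 328, Al 42, As 78, Sn 107, Tl 19.
So from highest to lowest: F > Sn > As > Al > Tl.

F > Sn > As > Al > Tl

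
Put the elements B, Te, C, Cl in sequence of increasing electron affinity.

B is in period 2, group 13; C is in period 2, group 14; Cl is in period 3, group 17; Te is in period 5, group 16.
Adding an electron releases more energy for atoms nearer the top right (short of the noble gases).
Here both period and group differ, so the two effects have to be weighed against each other.
C > B: both are in period 2; the period trend gives C the larger value.
Te > C: the two effects oppose for this pair; the across-period effect wins (190 vs 122 kJ/mol).
Cl > Te: relative to Te, both the across-period and down-group shifts push Cl's electron affinity up.
For reference (kJ/mol): B 27, C 122, Cl 349, Te 190.
So from lowest to highest: B < C < Te < Cl.

B, C, Te, Cl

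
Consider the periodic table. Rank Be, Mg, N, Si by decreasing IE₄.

Be, Mg, N, Si

IE_4 is the cost of taking one more electron from the +3 cation: Be³⁺ is already 1 electron into the core; Mg³⁺ is already 1 electron into the core; N³⁺ still has 2 valence electrons; Si³⁺ still has 1 valence electron.
Breaking into a closed-shell core is much more expensive than removing a leftover valence electron — Mg and Be have the largest IE_4 here.
Valence configurations: N³⁺ [He]2s², Si³⁺ [Ne]3s¹.
The numbers (kJ/mol): Be 21007, Mg 10543, N 7475, Si 4356.
So the fourth ionization energies run Si < N < Mg < Be.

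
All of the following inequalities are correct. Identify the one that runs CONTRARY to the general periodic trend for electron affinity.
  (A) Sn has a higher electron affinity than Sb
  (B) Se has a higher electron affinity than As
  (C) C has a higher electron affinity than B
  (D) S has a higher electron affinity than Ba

The general trend: electron affinity increases across a period and decreases down a group.
(A) Sn (period 5, group 14) vs Sb (period 5, group 15): the stated order contradicts the simple trend.
(B) Se (period 4, group 16) vs As (period 4, group 15): the stated order agrees with the simple trend.
(C) C (period 2, group 14) vs B (period 2, group 13): the stated order agrees with the simple trend.
(D) S (period 3, group 16) vs Ba (period 6, group 2): the stated order agrees with the simple trend.
The exception is (A): adding an electron to Sb's half-filled 5p³ is unfavourable, so Sn has the more exothermic EA.

(A)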